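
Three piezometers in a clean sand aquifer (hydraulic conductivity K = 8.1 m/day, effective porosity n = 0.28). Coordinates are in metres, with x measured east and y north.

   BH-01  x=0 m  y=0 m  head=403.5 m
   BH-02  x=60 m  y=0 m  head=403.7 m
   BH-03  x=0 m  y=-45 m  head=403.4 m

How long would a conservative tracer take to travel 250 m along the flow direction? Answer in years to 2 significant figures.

5.9 years

∂h/∂x = (403.7 − 403.5) / (60 − 0) = +0.003333
∂h/∂y = (403.4 − 403.5) / (-45 − 0) = +0.002222
|∇h| = √(0.003333² + 0.002222²) = 0.004006
Seepage velocity v = K·i/n = 8.1 × 0.004006 / 0.28 = 0.1159 m/day.
t = 250 / 0.1159 = 2157 days = 5.91 years.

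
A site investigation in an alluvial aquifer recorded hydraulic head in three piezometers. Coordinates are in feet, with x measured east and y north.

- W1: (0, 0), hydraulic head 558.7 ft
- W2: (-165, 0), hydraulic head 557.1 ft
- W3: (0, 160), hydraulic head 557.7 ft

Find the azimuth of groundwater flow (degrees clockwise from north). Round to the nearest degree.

303°

∂h/∂x = (557.1 − 558.7) / (-165 − 0) = +0.009697
∂h/∂y = (557.7 − 558.7) / (160 − 0) = -0.006250
Flow direction (−∇h) has components (-0.009697 E, +0.006250 N).
Azimuth = atan2(E, N) = atan2(-0.009697, +0.006250) = 302.8° ≈ 303°.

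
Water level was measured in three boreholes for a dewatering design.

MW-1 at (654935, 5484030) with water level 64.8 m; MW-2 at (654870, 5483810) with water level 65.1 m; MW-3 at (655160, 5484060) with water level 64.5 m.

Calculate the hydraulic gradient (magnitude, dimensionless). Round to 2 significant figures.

0.0016

Taking MW-1 as reference: MW-2−MW-1 = (-65, -220, +0.3); MW-3−MW-1 = (225, 30, -0.3).
Solve a·Δx + b·Δy = Δh: det = (-65)·30 − 225·(-220) = 47550.
∂h/∂x = [(+0.3)·30 − (-0.3)·(-220)] / 47550 = -0.001199
∂h/∂y = [(-65)·(-0.3) − 225·(+0.3)] / 47550 = -0.001009
|∇h| = √(-0.001199² + -0.001009²) = 0.001567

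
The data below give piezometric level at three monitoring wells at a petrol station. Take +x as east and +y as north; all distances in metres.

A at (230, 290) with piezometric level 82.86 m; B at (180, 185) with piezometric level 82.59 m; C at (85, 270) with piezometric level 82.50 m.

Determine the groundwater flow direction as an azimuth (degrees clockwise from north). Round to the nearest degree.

237°

Taking A as reference: B−A = (-50, -105, -0.27); C−A = (-145, -20, -0.36).
Solve a·Δx + b·Δy = Δh: det = (-50)·(-20) − (-145)·(-105) = -14225.
∂h/∂x = [(-0.27)·(-20) − (-0.36)·(-105)] / -14225 = +0.002278
∂h/∂y = [(-50)·(-0.36) − (-145)·(-0.27)] / -14225 = +0.001487
Flow direction (−∇h) has components (-0.002278 E, -0.001487 N).
Azimuth = atan2(E, N) = atan2(-0.002278, -0.001487) = 236.9° ≈ 237°.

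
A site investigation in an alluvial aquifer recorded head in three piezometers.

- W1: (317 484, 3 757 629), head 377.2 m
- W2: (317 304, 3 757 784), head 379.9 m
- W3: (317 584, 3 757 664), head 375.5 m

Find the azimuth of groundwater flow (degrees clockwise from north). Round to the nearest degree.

With h = a·x + b·y + c and W1 as origin, the differences give:
  (-180)·a + 155·b = +2.7
  100·a + 35·b = -1.7
Eliminate b (×35 and ×155, subtract): -21800·a = 358.00 → a = ∂h/∂x = -0.01642
Back-substitute: b = ∂h/∂y = -0.001651.
Flow direction (−∇h) has components (+0.01642 E, +0.001651 N).
Azimuth = atan2(E, N) = atan2(+0.01642, +0.001651) = 84.3° ≈ 084°.

084°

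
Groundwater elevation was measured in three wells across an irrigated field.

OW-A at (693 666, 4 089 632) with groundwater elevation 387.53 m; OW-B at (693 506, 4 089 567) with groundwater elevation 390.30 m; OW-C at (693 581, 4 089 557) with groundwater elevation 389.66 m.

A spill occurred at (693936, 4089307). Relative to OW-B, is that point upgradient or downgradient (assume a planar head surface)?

Differences from OW-A: to OW-B (Δx, Δy, Δh) = (-160, -65, +2.77); to OW-C = (-85, -75, +2.13).
Solve a·Δx + b·Δy = Δh: det = (-160)·(-75) − (-85)·(-65) = 6475.
∂h/∂x = [(+2.77)·(-75) − (+2.13)·(-65)] / 6475 = -0.01070
∂h/∂y = [(-160)·(+2.13) − (-85)·(+2.77)] / 6475 = -0.01627
Head at (693936, 4089307) = 387.53 + (-0.01070)·(270) + (-0.01627)·(-325) = 389.93 m.
That is lower than the 390.30 m at OW-B, so the point is downgradient.

downgradient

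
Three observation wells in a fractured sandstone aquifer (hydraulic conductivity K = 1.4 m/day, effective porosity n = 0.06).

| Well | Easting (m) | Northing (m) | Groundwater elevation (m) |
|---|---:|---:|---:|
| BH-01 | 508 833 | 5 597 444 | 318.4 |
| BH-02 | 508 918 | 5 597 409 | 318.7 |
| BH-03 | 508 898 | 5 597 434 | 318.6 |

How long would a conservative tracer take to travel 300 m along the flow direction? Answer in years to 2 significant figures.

11 years

With h = a·x + b·y + c and BH-01 as origin, the differences give:
  85·a + (-35)·b = +0.3
  65·a + (-10)·b = +0.2
Eliminate b (×(-10) and ×(-35), subtract): 1425·a = 4.00 → a = ∂h/∂x = +0.002807
Back-substitute: b = ∂h/∂y = -0.001754.
|∇h| = √(0.002807² + -0.001754²) = 0.00331
Seepage velocity v = K·i/n = 1.4 × 0.00331 / 0.06 = 0.07723 m/day.
t = 300 / 0.07723 = 3885 days = 10.6 years.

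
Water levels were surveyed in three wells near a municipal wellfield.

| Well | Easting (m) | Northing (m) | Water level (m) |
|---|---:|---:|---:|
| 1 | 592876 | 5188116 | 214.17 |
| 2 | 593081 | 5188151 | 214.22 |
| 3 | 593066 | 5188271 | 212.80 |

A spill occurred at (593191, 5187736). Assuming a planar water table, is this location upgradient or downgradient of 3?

upgradient

With h = a·x + b·y + c and 1 as origin, the differences give:
  205·a + 35·b = +0.05
  190·a + 155·b = -1.37
Eliminate b (×155 and ×35, subtract): 25125·a = 55.700 → a = ∂h/∂x = +0.002217
Back-substitute: b = ∂h/∂y = -0.01156.
Head at (593191, 5187736) = 214.17 + (+0.002217)·(315) + (-0.01156)·(-380) = 219.26 m.
That is higher than the 212.80 m at 3, so the point is upgradient.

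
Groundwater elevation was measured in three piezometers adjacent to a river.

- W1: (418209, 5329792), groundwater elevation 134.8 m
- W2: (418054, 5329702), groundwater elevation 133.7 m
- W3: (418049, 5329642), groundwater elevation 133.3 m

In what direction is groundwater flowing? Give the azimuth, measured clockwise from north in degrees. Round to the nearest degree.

208°

Differences from W1: to W2 (Δx, Δy, Δh) = (-155, -90, -1.1); to W3 = (-160, -150, -1.5).
Determinant of the coordinate differences = (-155)·(-150) − (-160)·(-90) = 8850.
∂h/∂x = [(-1.1)·(-150) − (-1.5)·(-90)] / 8850 = +0.003390
∂h/∂y = [(-155)·(-1.5) − (-160)·(-1.1)] / 8850 = +0.006384
Flow direction (−∇h) has components (-0.003390 E, -0.006384 N).
Azimuth = atan2(E, N) = atan2(-0.003390, -0.006384) = 208.0° ≈ 208°.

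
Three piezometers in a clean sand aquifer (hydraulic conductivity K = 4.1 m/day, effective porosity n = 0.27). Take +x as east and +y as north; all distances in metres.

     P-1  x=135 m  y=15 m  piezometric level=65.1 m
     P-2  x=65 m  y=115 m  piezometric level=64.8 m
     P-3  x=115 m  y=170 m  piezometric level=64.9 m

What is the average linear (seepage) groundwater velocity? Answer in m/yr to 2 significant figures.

17 m/yr

With h = a·x + b·y + c and P-1 as origin, the differences give:
  (-70)·a + 100·b = -0.3
  (-20)·a + 155·b = -0.2
Eliminate b (×155 and ×100, subtract): -8850·a = -26.50 → a = ∂h/∂x = +0.002994
Back-substitute: b = ∂h/∂y = -0.0009040.
|∇h| = √(0.002994² + -0.0009040²) = 0.003127
Seepage velocity v = K·i/n = 4.1 × 0.003127 / 0.27 = 0.04748 m/day = 17.34 m/yr.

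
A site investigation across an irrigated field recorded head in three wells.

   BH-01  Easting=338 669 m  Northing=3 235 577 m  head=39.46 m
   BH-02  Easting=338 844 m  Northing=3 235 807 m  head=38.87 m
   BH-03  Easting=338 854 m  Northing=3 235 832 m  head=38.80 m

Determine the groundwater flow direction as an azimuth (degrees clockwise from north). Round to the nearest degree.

348°

Differences from BH-01: to BH-02 (Δx, Δy, Δh) = (175, 230, -0.59); to BH-03 = (185, 255, -0.66).
Solve a·Δx + b·Δy = Δh: det = 175·255 − 185·230 = 2075.
∂h/∂x = [(-0.59)·255 − (-0.66)·230] / 2075 = +0.0006506
∂h/∂y = [175·(-0.66) − 185·(-0.59)] / 2075 = -0.003060
Flow direction (−∇h) has components (-0.0006506 E, +0.003060 N).
Azimuth = atan2(E, N) = atan2(-0.0006506, +0.003060) = 348.0° ≈ 348°.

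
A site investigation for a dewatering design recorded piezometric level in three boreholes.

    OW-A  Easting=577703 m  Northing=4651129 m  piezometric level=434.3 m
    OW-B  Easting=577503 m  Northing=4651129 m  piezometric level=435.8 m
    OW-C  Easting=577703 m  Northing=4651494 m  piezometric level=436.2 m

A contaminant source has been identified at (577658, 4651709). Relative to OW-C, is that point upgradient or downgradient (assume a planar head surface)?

upgradient

∂h/∂x = (435.8 − 434.3) / (577503 − 577703) = -0.007500
∂h/∂y = (436.2 − 434.3) / (4651494 − 4651129) = +0.005205
Head at (577658, 4651709) = 434.3 + (-0.007500)·(-45) + (+0.005205)·(580) = 437.66 m.
That is higher than the 436.2 m at OW-C, so the point is upgradient.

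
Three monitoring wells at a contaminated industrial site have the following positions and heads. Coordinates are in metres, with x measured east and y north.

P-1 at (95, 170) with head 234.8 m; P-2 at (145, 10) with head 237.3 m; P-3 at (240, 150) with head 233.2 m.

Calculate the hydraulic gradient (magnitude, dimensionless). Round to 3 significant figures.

0.0242

With h = a·x + b·y + c and P-1 as origin, the differences give:
  50·a + (-160)·b = +2.5
  145·a + (-20)·b = -1.6
Eliminate b (×(-20) and ×(-160), subtract): 22200·a = -306.00 → a = ∂h/∂x = -0.01378
Back-substitute: b = ∂h/∂y = -0.01993.
|∇h| = √(-0.01378² + -0.01993²) = 0.02423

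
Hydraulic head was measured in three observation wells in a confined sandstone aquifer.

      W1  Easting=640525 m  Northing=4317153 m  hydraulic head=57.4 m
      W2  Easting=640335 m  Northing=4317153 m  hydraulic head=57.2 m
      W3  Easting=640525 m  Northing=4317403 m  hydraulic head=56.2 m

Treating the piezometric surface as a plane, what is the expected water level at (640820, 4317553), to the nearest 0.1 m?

55.8 m

∂h/∂x = (57.2 − 57.4) / (640335 − 640525) = +0.001053
∂h/∂y = (56.2 − 57.4) / (4317403 − 4317153) = -0.004800
h(640820, 4317553) = 57.4 + (+0.001053)·(295) + (-0.004800)·(400) = 57.4 +0.311 -1.920 = 55.791 m.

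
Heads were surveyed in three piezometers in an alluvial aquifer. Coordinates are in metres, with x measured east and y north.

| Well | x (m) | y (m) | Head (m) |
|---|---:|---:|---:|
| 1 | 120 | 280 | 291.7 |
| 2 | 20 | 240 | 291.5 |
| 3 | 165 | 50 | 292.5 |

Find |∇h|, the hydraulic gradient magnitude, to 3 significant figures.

Three-point gradient (reference 1): Δ to 2 = (-100, -40, -0.2), Δ to 3 = (45, -230, +0.8).
∂h/∂x = +0.003145, ∂h/∂y = -0.002863 (det = 24800).
|∇h| = √(0.003145² + -0.002863²) = 0.004253

0.00425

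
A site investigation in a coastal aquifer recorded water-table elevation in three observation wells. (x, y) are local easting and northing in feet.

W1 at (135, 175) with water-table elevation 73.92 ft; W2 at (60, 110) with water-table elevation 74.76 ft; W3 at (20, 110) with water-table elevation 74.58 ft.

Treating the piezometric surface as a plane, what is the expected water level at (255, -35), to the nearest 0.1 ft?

With h = a·x + b·y + c and W1 as origin, the differences give:
  (-75)·a + (-65)·b = +0.84
  (-115)·a + (-65)·b = +0.66
Eliminate b (×(-65) and ×(-65), subtract): -2600·a = -11.700 → a = ∂h/∂x = +0.004500
Back-substitute: b = ∂h/∂y = -0.01812.
h(255, -35) = 73.92 + (+0.004500)·(120) + (-0.01812)·(-210) = 73.92 +0.540 +3.804 = 78.264 ft.

78.3 ft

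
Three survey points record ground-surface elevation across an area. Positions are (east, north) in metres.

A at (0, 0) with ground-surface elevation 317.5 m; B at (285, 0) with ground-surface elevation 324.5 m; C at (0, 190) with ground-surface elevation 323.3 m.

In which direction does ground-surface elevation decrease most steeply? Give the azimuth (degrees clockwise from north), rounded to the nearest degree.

∂z/∂x = (324.5 − 317.5) / (285 − 0) = +0.02456
∂z/∂y = (323.3 − 317.5) / (190 − 0) = +0.03053
Steepest decrease is along −∇f: components (-0.02456 E, -0.03053 N).
Azimuth = atan2(-0.02456, -0.03053) = 218.8° ≈ 219°.

219°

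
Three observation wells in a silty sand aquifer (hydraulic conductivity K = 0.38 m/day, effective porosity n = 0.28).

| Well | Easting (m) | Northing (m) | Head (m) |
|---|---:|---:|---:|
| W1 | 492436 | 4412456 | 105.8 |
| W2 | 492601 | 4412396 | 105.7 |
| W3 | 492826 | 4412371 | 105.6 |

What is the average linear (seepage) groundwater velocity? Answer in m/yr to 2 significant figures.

0.37 m/yr

Three-point gradient (reference W1): Δ to W2 = (165, -60, -0.1), Δ to W3 = (390, -85, -0.2).
∂h/∂x = -0.0003733, ∂h/∂y = +0.0006400 (det = 9375).
|∇h| = √(-0.0003733² + 0.0006400²) = 0.0007409
Seepage velocity v = K·i/n = 0.38 × 0.0007409 / 0.28 = 0.001006 m/day = 0.3674 m/yr.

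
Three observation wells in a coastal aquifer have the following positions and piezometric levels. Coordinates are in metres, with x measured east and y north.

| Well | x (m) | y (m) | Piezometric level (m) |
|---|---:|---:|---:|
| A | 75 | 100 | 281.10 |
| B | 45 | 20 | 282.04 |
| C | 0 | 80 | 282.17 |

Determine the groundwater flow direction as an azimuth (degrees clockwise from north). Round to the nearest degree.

With h = a·x + b·y + c and A as origin, the differences give:
  (-30)·a + (-80)·b = +0.94
  (-75)·a + (-20)·b = +1.07
Eliminate b (×(-20) and ×(-80), subtract): -5400·a = 66.800 → a = ∂h/∂x = -0.01237
Back-substitute: b = ∂h/∂y = -0.007111.
Flow direction (−∇h) has components (+0.01237 E, +0.007111 N).
Azimuth = atan2(E, N) = atan2(+0.01237, +0.007111) = 60.1° ≈ 060°.

060°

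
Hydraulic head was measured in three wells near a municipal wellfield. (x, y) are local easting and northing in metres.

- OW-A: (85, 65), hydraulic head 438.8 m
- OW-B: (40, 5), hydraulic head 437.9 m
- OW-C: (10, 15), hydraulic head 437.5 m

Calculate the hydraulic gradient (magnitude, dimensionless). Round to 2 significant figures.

0.015

Differences from OW-A: to OW-B (Δx, Δy, Δh) = (-45, -60, -0.9); to OW-C = (-75, -50, -1.3).
Determinant of the coordinate differences = (-45)·(-50) − (-75)·(-60) = -2250.
∂h/∂x = [(-0.9)·(-50) − (-1.3)·(-60)] / -2250 = +0.01467
∂h/∂y = [(-45)·(-1.3) − (-75)·(-0.9)] / -2250 = +0.004000
|∇h| = √(0.01467² + 0.004000²) = 0.01521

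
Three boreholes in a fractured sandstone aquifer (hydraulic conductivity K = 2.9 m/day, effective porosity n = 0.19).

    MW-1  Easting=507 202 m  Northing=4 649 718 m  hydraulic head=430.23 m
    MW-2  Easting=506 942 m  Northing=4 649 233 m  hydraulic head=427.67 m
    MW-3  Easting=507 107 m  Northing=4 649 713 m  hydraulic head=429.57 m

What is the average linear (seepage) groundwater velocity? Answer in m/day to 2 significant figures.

Differences from MW-1: to MW-2 (Δx, Δy, Δh) = (-260, -485, -2.56); to MW-3 = (-95, -5, -0.66).
Determinant of the coordinate differences = (-260)·(-5) − (-95)·(-485) = -44775.
∂h/∂x = [(-2.56)·(-5) − (-0.66)·(-485)] / -44775 = +0.006863
∂h/∂y = [(-260)·(-0.66) − (-95)·(-2.56)] / -44775 = +0.001599
|∇h| = √(0.006863² + 0.001599²) = 0.007047
Seepage velocity v = K·i/n = 2.9 × 0.007047 / 0.19 = 0.1076 m/day.

0.11 m/day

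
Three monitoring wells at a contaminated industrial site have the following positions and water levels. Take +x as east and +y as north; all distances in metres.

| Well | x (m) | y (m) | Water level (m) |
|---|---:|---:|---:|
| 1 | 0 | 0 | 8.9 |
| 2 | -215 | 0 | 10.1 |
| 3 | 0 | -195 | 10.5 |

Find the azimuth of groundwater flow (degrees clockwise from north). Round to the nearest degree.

034°

∂h/∂x = (10.1 − 8.9) / (-215 − 0) = -0.005581
∂h/∂y = (10.5 − 8.9) / (-195 − 0) = -0.008205
Flow direction (−∇h) has components (+0.005581 E, +0.008205 N).
Azimuth = atan2(E, N) = atan2(+0.005581, +0.008205) = 34.2° ≈ 034°.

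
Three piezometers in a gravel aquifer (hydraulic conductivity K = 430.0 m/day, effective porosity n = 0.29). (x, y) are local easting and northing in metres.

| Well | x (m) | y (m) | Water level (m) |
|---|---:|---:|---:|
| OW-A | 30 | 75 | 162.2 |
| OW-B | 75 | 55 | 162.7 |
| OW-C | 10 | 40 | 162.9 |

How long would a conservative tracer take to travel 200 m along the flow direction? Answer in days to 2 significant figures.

6.4 days

Differences from OW-A: to OW-B (Δx, Δy, Δh) = (45, -20, +0.5); to OW-C = (-20, -35, +0.7).
Solve a·Δx + b·Δy = Δh: det = 45·(-35) − (-20)·(-20) = -1975.
∂h/∂x = [(+0.5)·(-35) − (+0.7)·(-20)] / -1975 = +0.001772
∂h/∂y = [45·(+0.7) − (-20)·(+0.5)] / -1975 = -0.02101
|∇h| = √(0.001772² + -0.02101²) = 0.02108
Seepage velocity v = K·i/n = 430.0 × 0.02108 / 0.29 = 31.26 m/day.
t = 200 / 31.26 = 6.398 days.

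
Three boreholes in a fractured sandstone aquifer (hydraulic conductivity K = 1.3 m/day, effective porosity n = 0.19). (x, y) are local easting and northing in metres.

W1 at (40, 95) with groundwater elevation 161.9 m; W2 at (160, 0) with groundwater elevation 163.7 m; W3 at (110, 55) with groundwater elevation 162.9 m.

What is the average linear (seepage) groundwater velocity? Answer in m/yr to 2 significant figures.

32 m/yr

Three-point gradient (reference W1): Δ to W2 = (120, -95, +1.8), Δ to W3 = (70, -40, +1.0).
∂h/∂x = +0.01243, ∂h/∂y = -0.003243 (det = 1850).
|∇h| = √(0.01243² + -0.003243²) = 0.01285
Seepage velocity v = K·i/n = 1.3 × 0.01285 / 0.19 = 0.08792 m/day = 32.11 m/yr.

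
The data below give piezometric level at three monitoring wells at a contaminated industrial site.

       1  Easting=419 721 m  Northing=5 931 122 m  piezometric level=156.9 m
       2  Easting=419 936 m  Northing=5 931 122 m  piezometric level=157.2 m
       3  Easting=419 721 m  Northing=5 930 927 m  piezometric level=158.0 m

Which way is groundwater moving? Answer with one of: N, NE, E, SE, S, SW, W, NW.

∂h/∂x = (157.2 − 156.9) / (419936 − 419721) = +0.001395
∂h/∂y = (158.0 − 156.9) / (5930927 − 5931122) = -0.005641
Flow = −∇h = (-0.001395 east, +0.005641 north), which points north.

N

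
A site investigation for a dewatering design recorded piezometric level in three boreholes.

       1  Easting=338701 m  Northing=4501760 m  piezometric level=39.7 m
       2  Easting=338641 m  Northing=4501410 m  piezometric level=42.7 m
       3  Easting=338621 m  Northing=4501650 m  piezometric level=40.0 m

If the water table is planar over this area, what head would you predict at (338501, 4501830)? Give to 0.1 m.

Taking 1 as reference: 2−1 = (-60, -350, +3.0); 3−1 = (-80, -110, +0.3).
Determinant of the coordinate differences = (-60)·(-110) − (-80)·(-350) = -21400.
∂h/∂x = [(+3.0)·(-110) − (+0.3)·(-350)] / -21400 = +0.01051
∂h/∂y = [(-60)·(+0.3) − (-80)·(+3.0)] / -21400 = -0.01037
h(338501, 4501830) = 39.7 + (+0.01051)·(-200) + (-0.01037)·(70) = 39.7 -2.103 -0.726 = 36.871 m.

36.9 m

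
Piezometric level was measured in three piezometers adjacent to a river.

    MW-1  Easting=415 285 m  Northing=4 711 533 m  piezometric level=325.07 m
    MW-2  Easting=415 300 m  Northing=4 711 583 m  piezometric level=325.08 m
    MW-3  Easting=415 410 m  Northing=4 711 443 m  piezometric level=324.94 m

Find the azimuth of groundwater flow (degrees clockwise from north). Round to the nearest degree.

120°

Taking MW-1 as reference: MW-2−MW-1 = (15, 50, +0.01); MW-3−MW-1 = (125, -90, -0.13).
Solve a·Δx + b·Δy = Δh: det = 15·(-90) − 125·50 = -7600.
∂h/∂x = [(+0.01)·(-90) − (-0.13)·50] / -7600 = -0.0007368
∂h/∂y = [15·(-0.13) − 125·(+0.01)] / -7600 = +0.0004211
Flow direction (−∇h) has components (+0.0007368 E, -0.0004211 N).
Azimuth = atan2(E, N) = atan2(+0.0007368, -0.0004211) = 119.7° ≈ 120°.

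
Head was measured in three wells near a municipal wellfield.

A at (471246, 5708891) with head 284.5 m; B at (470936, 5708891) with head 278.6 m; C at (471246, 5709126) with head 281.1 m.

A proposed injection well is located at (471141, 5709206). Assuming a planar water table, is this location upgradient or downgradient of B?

∂h/∂x = (278.6 − 284.5) / (470936 − 471246) = +0.01903
∂h/∂y = (281.1 − 284.5) / (5709126 − 5708891) = -0.01447
Head at (471141, 5709206) = 284.5 + (+0.01903)·(-105) + (-0.01447)·(315) = 277.94 m.
That is lower than the 278.6 m at B, so the point is downgradient.

downgradient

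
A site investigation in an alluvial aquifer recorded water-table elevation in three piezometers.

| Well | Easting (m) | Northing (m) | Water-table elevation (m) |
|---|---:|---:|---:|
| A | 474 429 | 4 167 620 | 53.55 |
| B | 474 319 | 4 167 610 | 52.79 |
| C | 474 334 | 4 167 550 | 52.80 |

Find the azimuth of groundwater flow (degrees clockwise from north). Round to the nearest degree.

Differences from A: to B (Δx, Δy, Δh) = (-110, -10, -0.76); to C = (-95, -70, -0.75).
Determinant of the coordinate differences = (-110)·(-70) − (-95)·(-10) = 6750.
∂h/∂x = [(-0.76)·(-70) − (-0.75)·(-10)] / 6750 = +0.006770
∂h/∂y = [(-110)·(-0.75) − (-95)·(-0.76)] / 6750 = +0.001526
Flow direction (−∇h) has components (-0.006770 E, -0.001526 N).
Azimuth = atan2(E, N) = atan2(-0.006770, -0.001526) = 257.3° ≈ 257°.

257°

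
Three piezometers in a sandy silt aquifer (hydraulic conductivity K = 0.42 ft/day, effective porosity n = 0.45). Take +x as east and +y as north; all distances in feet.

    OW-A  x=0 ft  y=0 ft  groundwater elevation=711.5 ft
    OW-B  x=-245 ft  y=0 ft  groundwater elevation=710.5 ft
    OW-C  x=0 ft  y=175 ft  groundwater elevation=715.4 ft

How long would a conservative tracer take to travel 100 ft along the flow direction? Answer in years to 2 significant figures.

13 years

∂h/∂x = (710.5 − 711.5) / (-245 − 0) = +0.004082
∂h/∂y = (715.4 − 711.5) / (175 − 0) = +0.02229
|∇h| = √(0.004082² + 0.02229²) = 0.02266
Seepage velocity v = K·i/n = 0.42 × 0.02266 / 0.45 = 0.02115 ft/day.
t = 100 / 0.02115 = 4728 days = 12.9 years.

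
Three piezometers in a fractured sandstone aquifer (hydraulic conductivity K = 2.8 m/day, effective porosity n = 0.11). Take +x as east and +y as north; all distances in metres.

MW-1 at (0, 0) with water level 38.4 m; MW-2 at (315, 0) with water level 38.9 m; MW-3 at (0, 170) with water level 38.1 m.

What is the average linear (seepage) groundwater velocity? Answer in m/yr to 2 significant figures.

∂h/∂x = (38.9 − 38.4) / (315 − 0) = +0.001587
∂h/∂y = (38.1 − 38.4) / (170 − 0) = -0.001765
|∇h| = √(0.001587² + -0.001765²) = 0.002374
Seepage velocity v = K·i/n = 2.8 × 0.002374 / 0.11 = 0.06043 m/day = 22.07 m/yr.

22 m/yr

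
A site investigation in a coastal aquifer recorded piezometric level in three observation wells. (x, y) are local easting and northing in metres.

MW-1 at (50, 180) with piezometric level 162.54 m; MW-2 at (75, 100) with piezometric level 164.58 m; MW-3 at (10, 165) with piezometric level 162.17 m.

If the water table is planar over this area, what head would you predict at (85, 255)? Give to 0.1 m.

161.6 m

Differences from MW-1: to MW-2 (Δx, Δy, Δh) = (25, -80, +2.04); to MW-3 = (-40, -15, -0.37).
Solve a·Δx + b·Δy = Δh: det = 25·(-15) − (-40)·(-80) = -3575.
∂h/∂x = [(+2.04)·(-15) − (-0.37)·(-80)] / -3575 = +0.01684
∂h/∂y = [25·(-0.37) − (-40)·(+2.04)] / -3575 = -0.02024
h(85, 255) = 162.54 + (+0.01684)·(35) + (-0.02024)·(75) = 162.54 +0.589 -1.518 = 161.612 m.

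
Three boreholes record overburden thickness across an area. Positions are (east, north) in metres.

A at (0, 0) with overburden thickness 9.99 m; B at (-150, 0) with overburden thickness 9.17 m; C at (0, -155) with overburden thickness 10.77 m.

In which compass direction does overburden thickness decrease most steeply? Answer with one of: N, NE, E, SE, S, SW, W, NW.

NW

∂d/∂x = (9.17 − 9.99) / (-150 − 0) = +0.005467
∂d/∂y = (10.77 − 9.99) / (-155 − 0) = -0.005032
Steepest decrease is along −∇f = (-0.005467 E, +0.005032 N) → northwest.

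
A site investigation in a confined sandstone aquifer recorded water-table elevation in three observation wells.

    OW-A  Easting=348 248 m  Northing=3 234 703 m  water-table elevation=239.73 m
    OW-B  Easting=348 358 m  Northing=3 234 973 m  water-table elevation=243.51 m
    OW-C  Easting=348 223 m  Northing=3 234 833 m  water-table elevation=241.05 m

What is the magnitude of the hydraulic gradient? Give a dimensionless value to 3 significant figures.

Taking OW-A as reference: OW-B−OW-A = (110, 270, +3.78); OW-C−OW-A = (-25, 130, +1.32).
Solve a·Δx + b·Δy = Δh: det = 110·130 − (-25)·270 = 21050.
∂h/∂x = [(+3.78)·130 − (+1.32)·270] / 21050 = +0.006413
∂h/∂y = [110·(+1.32) − (-25)·(+3.78)] / 21050 = +0.01139
|∇h| = √(0.006413² + 0.01139²) = 0.01307

0.0131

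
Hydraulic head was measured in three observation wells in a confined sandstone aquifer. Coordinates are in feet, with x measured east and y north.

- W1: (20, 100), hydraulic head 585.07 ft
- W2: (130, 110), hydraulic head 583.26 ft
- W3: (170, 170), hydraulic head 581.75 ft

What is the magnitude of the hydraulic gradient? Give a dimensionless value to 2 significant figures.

0.021

Taking W1 as reference: W2−W1 = (110, 10, -1.81); W3−W1 = (150, 70, -3.32).
Solve a·Δx + b·Δy = Δh: det = 110·70 − 150·10 = 6200.
∂h/∂x = [(-1.81)·70 − (-3.32)·10] / 6200 = -0.01508
∂h/∂y = [110·(-3.32) − 150·(-1.81)] / 6200 = -0.01511
|∇h| = √(-0.01508² + -0.01511²) = 0.02135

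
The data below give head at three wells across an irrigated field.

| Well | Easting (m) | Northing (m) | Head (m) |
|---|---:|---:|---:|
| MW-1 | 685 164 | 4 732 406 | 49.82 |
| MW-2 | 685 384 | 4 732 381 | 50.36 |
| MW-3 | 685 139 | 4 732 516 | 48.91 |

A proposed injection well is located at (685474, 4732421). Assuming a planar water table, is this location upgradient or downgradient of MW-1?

Taking MW-1 as reference: MW-2−MW-1 = (220, -25, +0.54); MW-3−MW-1 = (-25, 110, -0.91).
Determinant of the coordinate differences = 220·110 − (-25)·(-25) = 23575.
∂h/∂x = [(+0.54)·110 − (-0.91)·(-25)] / 23575 = +0.001555
∂h/∂y = [220·(-0.91) − (-25)·(+0.54)] / 23575 = -0.007919
Head at (685474, 4732421) = 49.82 + (+0.001555)·(310) + (-0.007919)·(15) = 50.18 m.
That is higher than the 49.82 m at MW-1, so the point is upgradient.

upgradient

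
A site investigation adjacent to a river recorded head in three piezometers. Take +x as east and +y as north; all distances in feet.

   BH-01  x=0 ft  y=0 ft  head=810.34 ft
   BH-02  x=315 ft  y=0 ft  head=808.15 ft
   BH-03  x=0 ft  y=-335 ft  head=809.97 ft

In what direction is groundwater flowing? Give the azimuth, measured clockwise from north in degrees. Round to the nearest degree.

∂h/∂x = (808.15 − 810.34) / (315 − 0) = -0.006952
∂h/∂y = (809.97 − 810.34) / (-335 − 0) = +0.001104
Flow direction (−∇h) has components (+0.006952 E, -0.001104 N).
Azimuth = atan2(E, N) = atan2(+0.006952, -0.001104) = 99.0° ≈ 099°.

099°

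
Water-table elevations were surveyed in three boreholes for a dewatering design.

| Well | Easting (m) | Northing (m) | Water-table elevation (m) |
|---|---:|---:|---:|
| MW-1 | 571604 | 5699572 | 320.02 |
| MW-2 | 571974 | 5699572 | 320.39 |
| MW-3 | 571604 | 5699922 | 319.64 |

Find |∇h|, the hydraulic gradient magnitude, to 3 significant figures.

0.00148

∂h/∂x = (320.39 − 320.02) / (571974 − 571604) = +0.001000
∂h/∂y = (319.64 − 320.02) / (5699922 − 5699572) = -0.001086
|∇h| = √(0.001000² + -0.001086²) = 0.001476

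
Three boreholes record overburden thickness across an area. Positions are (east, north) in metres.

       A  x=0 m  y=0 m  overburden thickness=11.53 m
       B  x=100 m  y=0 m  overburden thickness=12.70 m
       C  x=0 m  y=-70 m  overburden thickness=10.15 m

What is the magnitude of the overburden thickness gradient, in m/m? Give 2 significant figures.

∂d/∂x = (12.70 − 11.53) / (100 − 0) = +0.01170
∂d/∂y = (10.15 − 11.53) / (-70 − 0) = +0.01971
|∇f| = √(0.01170² + 0.01971²) = 0.02292 m/m

0.023 m/m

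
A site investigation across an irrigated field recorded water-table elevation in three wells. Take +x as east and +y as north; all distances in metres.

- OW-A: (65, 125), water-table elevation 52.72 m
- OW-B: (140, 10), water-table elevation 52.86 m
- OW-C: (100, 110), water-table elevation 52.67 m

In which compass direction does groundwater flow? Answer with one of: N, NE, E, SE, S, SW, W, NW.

NE

Differences from OW-A: to OW-B (Δx, Δy, Δh) = (75, -115, +0.14); to OW-C = (35, -15, -0.05).
Determinant of the coordinate differences = 75·(-15) − 35·(-115) = 2900.
∂h/∂x = [(+0.14)·(-15) − (-0.05)·(-115)] / 2900 = -0.002707
∂h/∂y = [75·(-0.05) − 35·(+0.14)] / 2900 = -0.002983
Flow = −∇h = (+0.002707 east, +0.002983 north), which points northeast.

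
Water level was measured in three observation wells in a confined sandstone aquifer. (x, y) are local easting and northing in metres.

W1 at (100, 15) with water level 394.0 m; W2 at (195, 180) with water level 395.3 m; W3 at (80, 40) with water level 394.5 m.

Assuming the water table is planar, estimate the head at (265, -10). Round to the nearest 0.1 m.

Three-point gradient (reference W1): Δ to W2 = (95, 165, +1.3), Δ to W3 = (-20, 25, +0.5).
∂h/∂x = -0.008811, ∂h/∂y = +0.01295 (det = 5675).
h(265, -10) = 394.0 + (-0.008811)·(165) + (+0.01295)·(-25) = 394.0 -1.454 -0.324 = 392.222 m.

392.2 m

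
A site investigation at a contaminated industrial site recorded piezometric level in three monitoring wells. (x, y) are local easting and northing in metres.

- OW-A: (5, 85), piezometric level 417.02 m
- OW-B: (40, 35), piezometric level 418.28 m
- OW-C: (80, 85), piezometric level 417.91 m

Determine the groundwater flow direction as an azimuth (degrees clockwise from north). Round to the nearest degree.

With h = a·x + b·y + c and OW-A as origin, the differences give:
  35·a + (-50)·b = +1.26
  75·a + 0·b = +0.89
Eliminate b (×0 and ×(-50), subtract): 3750·a = 44.500 → a = ∂h/∂x = +0.01187
Back-substitute: b = ∂h/∂y = -0.01689.
Flow direction (−∇h) has components (-0.01187 E, +0.01689 N).
Azimuth = atan2(E, N) = atan2(-0.01187, +0.01689) = 324.9° ≈ 325°.

325°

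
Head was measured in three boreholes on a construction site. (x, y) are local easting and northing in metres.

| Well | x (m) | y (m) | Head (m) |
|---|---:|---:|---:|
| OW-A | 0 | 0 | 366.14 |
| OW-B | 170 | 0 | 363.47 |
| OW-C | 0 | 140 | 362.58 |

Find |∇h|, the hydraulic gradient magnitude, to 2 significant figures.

0.030

∂h/∂x = (363.47 − 366.14) / (170 − 0) = -0.01571
∂h/∂y = (362.58 − 366.14) / (140 − 0) = -0.02543
|∇h| = √(-0.01571² + -0.02543²) = 0.02989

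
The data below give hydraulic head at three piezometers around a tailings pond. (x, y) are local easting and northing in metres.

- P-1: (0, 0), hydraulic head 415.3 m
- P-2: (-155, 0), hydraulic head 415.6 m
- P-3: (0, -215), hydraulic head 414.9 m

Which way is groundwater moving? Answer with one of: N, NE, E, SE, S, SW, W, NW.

∂h/∂x = (415.6 − 415.3) / (-155 − 0) = -0.001935
∂h/∂y = (414.9 − 415.3) / (-215 − 0) = +0.001860
Flow = −∇h = (+0.001935 east, -0.001860 north), which points southeast.

SE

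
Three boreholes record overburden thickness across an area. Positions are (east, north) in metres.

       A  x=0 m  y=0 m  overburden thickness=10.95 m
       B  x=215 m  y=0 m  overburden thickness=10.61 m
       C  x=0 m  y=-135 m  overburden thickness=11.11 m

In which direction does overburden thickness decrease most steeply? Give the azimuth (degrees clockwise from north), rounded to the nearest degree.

053°

∂d/∂x = (10.61 − 10.95) / (215 − 0) = -0.001581
∂d/∂y = (11.11 − 10.95) / (-135 − 0) = -0.001185
Steepest decrease is along −∇f: components (+0.001581 E, +0.001185 N).
Azimuth = atan2(+0.001581, +0.001185) = 53.2° ≈ 053°.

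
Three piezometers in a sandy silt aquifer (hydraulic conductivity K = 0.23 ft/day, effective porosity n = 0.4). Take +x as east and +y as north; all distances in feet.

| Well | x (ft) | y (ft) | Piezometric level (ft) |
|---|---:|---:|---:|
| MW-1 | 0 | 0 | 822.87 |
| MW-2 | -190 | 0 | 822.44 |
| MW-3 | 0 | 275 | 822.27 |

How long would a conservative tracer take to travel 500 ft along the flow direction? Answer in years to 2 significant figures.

760 years

∂h/∂x = (822.44 − 822.87) / (-190 − 0) = +0.002263
∂h/∂y = (822.27 − 822.87) / (275 − 0) = -0.002182
|∇h| = √(0.002263² + -0.002182²) = 0.003144
Seepage velocity v = K·i/n = 0.23 × 0.003144 / 0.4 = 0.001808 ft/day.
t = 500 / 0.001808 = 2.765e+05 days = 757 years.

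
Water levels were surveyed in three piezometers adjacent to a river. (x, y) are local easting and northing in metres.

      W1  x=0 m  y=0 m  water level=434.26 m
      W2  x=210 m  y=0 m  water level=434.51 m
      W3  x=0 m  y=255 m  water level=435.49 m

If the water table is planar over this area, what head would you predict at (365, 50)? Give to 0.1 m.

434.9 m

∂h/∂x = (434.51 − 434.26) / (210 − 0) = +0.001190
∂h/∂y = (435.49 − 434.26) / (255 − 0) = +0.004824
h(365, 50) = 434.26 + (+0.001190)·(365) + (+0.004824)·(50) = 434.26 +0.435 +0.241 = 434.936 m.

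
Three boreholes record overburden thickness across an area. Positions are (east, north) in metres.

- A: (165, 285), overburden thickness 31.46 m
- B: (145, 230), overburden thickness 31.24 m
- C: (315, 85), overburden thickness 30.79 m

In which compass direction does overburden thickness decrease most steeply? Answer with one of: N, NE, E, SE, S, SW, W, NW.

Taking A as reference: B−A = (-20, -55, -0.22); C−A = (150, -200, -0.67).
Solve a·Δx + b·Δy = Δd: det = (-20)·(-200) − 150·(-55) = 12250.
∂d/∂x = [(-0.22)·(-200) − (-0.67)·(-55)] / 12250 = +0.0005837
∂d/∂y = [(-20)·(-0.67) − 150·(-0.22)] / 12250 = +0.003788
Steepest decrease is along −∇f = (-0.0005837 E, -0.003788 N) → south.

S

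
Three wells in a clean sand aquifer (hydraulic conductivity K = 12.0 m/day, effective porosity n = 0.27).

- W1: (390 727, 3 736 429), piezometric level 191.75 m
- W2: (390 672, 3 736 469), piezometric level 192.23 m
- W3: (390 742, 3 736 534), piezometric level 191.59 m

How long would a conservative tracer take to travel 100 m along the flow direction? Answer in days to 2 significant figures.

250 days

Differences from W1: to W2 (Δx, Δy, Δh) = (-55, 40, +0.48); to W3 = (15, 105, -0.16).
Solve a·Δx + b·Δy = Δh: det = (-55)·105 − 15·40 = -6375.
∂h/∂x = [(+0.48)·105 − (-0.16)·40] / -6375 = -0.008910
∂h/∂y = [(-55)·(-0.16) − 15·(+0.48)] / -6375 = -0.0002510
|∇h| = √(-0.008910² + -0.0002510²) = 0.008914
Seepage velocity v = K·i/n = 12.0 × 0.008914 / 0.27 = 0.3962 m/day.
t = 100 / 0.3962 = 252.4 days.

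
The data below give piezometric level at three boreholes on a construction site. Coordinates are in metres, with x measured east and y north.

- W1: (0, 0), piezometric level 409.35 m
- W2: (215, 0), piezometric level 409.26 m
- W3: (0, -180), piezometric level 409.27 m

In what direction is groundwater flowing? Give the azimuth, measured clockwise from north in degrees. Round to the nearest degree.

137°

∂h/∂x = (409.26 − 409.35) / (215 − 0) = -0.0004186
∂h/∂y = (409.27 − 409.35) / (-180 − 0) = +0.0004444
Flow direction (−∇h) has components (+0.0004186 E, -0.0004444 N).
Azimuth = atan2(E, N) = atan2(+0.0004186, -0.0004444) = 136.7° ≈ 137°.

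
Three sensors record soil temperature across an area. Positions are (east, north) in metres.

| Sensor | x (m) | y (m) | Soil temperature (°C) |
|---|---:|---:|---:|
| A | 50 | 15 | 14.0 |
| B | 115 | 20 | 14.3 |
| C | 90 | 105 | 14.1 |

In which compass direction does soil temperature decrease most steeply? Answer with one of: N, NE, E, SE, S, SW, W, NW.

W

With T = a·x + b·y + c and A as origin, the differences give:
  65·a + 5·b = +0.3
  40·a + 90·b = +0.1
Eliminate b (×90 and ×5, subtract): 5650·a = 26.50 → a = ∂T/∂x = +0.004690
Back-substitute: b = ∂T/∂y = -0.0009735.
Steepest decrease is along −∇f = (-0.004690 E, +0.0009735 N) → west.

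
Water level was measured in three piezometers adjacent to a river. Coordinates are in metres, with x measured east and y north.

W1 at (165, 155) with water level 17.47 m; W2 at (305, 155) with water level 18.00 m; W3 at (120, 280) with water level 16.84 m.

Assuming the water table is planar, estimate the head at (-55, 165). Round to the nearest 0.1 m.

Differences from W1: to W2 (Δx, Δy, Δh) = (140, 0, +0.53); to W3 = (-45, 125, -0.63).
Determinant of the coordinate differences = 140·125 − (-45)·0 = 17500.
∂h/∂x = [(+0.53)·125 − (-0.63)·0] / 17500 = +0.003786
∂h/∂y = [140·(-0.63) − (-45)·(+0.53)] / 17500 = -0.003677
h(-55, 165) = 17.47 + (+0.003786)·(-220) + (-0.003677)·(10) = 17.47 -0.833 -0.037 = 16.600 m.

16.6 m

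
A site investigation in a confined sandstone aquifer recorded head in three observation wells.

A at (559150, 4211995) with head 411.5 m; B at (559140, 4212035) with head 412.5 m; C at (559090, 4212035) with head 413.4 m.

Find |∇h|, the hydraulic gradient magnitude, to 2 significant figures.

0.027

With h = a·x + b·y + c and A as origin, the differences give:
  (-10)·a + 40·b = +1.0
  (-60)·a + 40·b = +1.9
Eliminate b (×40 and ×40, subtract): 2000·a = -36.00 → a = ∂h/∂x = -0.01800
Back-substitute: b = ∂h/∂y = +0.02050.
|∇h| = √(-0.01800² + 0.02050²) = 0.02728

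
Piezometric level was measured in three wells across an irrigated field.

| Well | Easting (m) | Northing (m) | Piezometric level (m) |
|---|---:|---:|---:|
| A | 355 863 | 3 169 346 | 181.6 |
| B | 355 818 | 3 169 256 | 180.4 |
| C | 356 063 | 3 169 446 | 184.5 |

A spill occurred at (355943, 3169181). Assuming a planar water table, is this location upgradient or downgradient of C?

Differences from A: to B (Δx, Δy, Δh) = (-45, -90, -1.2); to C = (200, 100, +2.9).
Determinant of the coordinate differences = (-45)·100 − 200·(-90) = 13500.
∂h/∂x = [(-1.2)·100 − (+2.9)·(-90)] / 13500 = +0.01044
∂h/∂y = [(-45)·(+2.9) − 200·(-1.2)] / 13500 = +0.008111
Head at (355943, 3169181) = 181.6 + (+0.01044)·(80) + (+0.008111)·(-165) = 181.10 m.
That is lower than the 184.5 m at C, so the point is downgradient.

downgradient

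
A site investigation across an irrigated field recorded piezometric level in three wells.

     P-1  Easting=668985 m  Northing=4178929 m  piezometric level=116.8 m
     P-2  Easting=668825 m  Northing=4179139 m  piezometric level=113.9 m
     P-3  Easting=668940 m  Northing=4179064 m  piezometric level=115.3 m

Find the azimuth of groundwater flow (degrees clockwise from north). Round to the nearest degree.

With h = a·x + b·y + c and P-1 as origin, the differences give:
  (-160)·a + 210·b = -2.9
  (-45)·a + 135·b = -1.5
Eliminate b (×135 and ×210, subtract): -12150·a = -76.50 → a = ∂h/∂x = +0.006296
Back-substitute: b = ∂h/∂y = -0.009012.
Flow direction (−∇h) has components (-0.006296 E, +0.009012 N).
Azimuth = atan2(E, N) = atan2(-0.006296, +0.009012) = 325.1° ≈ 325°.

325°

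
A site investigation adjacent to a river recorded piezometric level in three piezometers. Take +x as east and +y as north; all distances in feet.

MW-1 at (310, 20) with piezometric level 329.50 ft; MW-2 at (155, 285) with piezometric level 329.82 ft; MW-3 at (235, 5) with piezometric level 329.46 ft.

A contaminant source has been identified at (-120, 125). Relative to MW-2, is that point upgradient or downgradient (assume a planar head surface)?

With h = a·x + b·y + c and MW-1 as origin, the differences give:
  (-155)·a + 265·b = +0.32
  (-75)·a + (-15)·b = -0.04
Eliminate b (×(-15) and ×265, subtract): 22200·a = 5.800 → a = ∂h/∂x = +0.0002613
Back-substitute: b = ∂h/∂y = +0.001360.
Head at (-120, 125) = 329.50 + (+0.0002613)·(-430) + (+0.001360)·(105) = 329.53 ft.
That is lower than the 329.82 ft at MW-2, so the point is downgradient.

downgradient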